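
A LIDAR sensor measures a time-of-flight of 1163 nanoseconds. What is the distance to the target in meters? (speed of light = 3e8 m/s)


tof = 1163 ns = 1.163e-06 s
dist = c * tof / 2
= 3e8 * 1.163e-06 / 2
= 174.45 m


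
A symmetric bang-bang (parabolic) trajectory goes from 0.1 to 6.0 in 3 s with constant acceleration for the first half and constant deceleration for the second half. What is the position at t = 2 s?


Symmetric rest-to-rest: each phase covers (pf-p0)/2 in time T/2. 0.5*a*(T/2)^2 = (pf-p0)/2 => a = 4*(pf-p0)/T^2
a = 4*(6.0-0.1)/3^2 = 2.6222
t = 2 is in the deceleration phase (t > T/2).
p = pf - 0.5*a*(T-t)^2 = 6.0 - 0.5*2.6222*1^2
= 4.6889


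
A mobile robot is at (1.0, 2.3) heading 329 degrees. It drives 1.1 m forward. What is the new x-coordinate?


x_new = x0 + d*cos(theta)
= 1.0 + 1.1*cos(329)
= 1.0 + 0.9429
= 1.9429


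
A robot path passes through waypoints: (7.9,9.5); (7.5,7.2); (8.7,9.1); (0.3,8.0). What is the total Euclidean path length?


Segment lengths:
  seg1 = sqrt((-0.4)^2 + (-2.3)^2) = 2.3345
  seg2 = sqrt((1.2)^2 + (1.9)^2) = 2.2472
  seg3 = sqrt((-8.4)^2 + (-1.1)^2) = 8.4717
Total = 13.0535


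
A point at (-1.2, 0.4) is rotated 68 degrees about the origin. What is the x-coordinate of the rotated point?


x' = x*cos(theta) - y*sin(theta)
cos(68 deg) = 0.3746, sin(68 deg) = 0.9272
x' = -1.2 * 0.3746 - 0.4 * 0.9272
= -0.4495 - 0.3709
= -0.8204


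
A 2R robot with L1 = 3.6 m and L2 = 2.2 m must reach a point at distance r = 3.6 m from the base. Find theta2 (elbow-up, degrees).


cos(theta2) = (r^2 - L1^2 - L2^2) / (2*L1*L2)
cos(theta2) = (12.96 - 12.96 - 4.84) / 15.84
cos(theta2) = -0.305556
theta2 = 107.7916 degrees


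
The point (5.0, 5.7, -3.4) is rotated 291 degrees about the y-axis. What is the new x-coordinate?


Rotation about y-axis: x' = x*cos(theta) + z*sin(theta)
= 5.0 * 0.3584 + -3.4 * -0.9336
= 4.966


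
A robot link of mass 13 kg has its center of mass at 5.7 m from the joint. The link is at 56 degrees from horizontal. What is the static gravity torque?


tau = m*g*L*cos(angle)
= 13 * 9.81 * 5.7 * cos(56 deg)
= 13 * 9.81 * 5.7 * 0.5592
= 406.4891 Nm


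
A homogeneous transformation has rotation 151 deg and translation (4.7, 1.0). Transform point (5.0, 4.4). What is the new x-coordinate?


x' = cos(theta)*px - sin(theta)*py + tx
= -0.8746*5.0 - 0.4848*4.4 + 4.7
= -1.8063


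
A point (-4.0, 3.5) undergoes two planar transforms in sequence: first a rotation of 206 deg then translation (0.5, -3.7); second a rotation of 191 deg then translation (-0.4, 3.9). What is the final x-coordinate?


After transform 1:
x1 = cos(206)*-4.0 - sin(206)*3.5 + 0.5 = 5.6295
y1 = sin(206)*-4.0 + cos(206)*3.5 + -3.7 = -5.0923
After transform 2:
x2 = cos(191)*5.6295 - sin(191)*-5.0923 + -0.4
= -6.8977


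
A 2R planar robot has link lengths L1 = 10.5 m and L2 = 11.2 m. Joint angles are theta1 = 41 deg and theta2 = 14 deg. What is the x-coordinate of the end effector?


Convert angles to radians: theta1 = 0.7156, theta2 = 0.2443
x = L1*cos(theta1) + L2*cos(theta1+theta2)
x = 7.9245 + 6.4241
x = 14.3485


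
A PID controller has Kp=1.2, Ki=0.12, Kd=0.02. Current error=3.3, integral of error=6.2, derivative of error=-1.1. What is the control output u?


u = Kp*e + Ki*int(e) + Kd*de/dt
= 1.2*3.3 + 0.12*6.2 + 0.02*(-1.1)
= 3.96 + 0.744 + -0.022
= 4.682


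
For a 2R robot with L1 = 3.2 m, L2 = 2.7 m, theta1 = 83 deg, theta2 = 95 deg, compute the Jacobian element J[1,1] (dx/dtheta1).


J[1,1] = -L1*sin(t1) - L2*sin(t1+t2)
= -3.2*sin(83) - 2.7*sin(178)
= -3.2704


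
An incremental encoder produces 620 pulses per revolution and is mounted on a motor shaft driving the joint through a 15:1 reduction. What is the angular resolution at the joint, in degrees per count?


counts per rev = 620
effective counts at joint = 620 * 15 = 9300
resolution = 360 / 9300
= 0.0387 deg/count


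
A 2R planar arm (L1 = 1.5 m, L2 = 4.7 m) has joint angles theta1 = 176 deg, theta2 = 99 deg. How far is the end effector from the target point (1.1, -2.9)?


End effector via forward kinematics:
x = L1*cos(t1) + L2*cos(t1+t2) = -1.0867
y = L1*sin(t1) + L2*sin(t1+t2) = -4.5775
Distance to target:
d = sqrt((1.1 - -1.0867)^2 + (-2.9 - -4.5775)^2)
= sqrt(4.7817 + 2.8139)
= 2.756 m


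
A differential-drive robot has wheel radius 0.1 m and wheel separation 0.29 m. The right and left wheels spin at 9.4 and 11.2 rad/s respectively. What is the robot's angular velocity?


vR = r*wR = 0.1*9.4 = 0.94 m/s
vL = r*wL = 0.1*11.2 = 1.12 m/s
v = (vR+vL)/2 = 1.03 m/s
omega = (vR-vL)/L = -0.6207 rad/s
angular velocity = -0.6207 rad/s


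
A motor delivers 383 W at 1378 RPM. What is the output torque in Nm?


omega = 1378 * 2*pi/60 = 144.3038 rad/s
tau = P / omega = 383 / 144.3038
= 2.6541 Nm


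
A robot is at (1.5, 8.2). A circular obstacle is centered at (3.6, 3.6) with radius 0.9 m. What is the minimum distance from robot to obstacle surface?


center_dist = sqrt((1.5-3.6)^2 + (8.2-3.6)^2)
= sqrt(4.41 + 21.16)
= 5.0567
min_dist = center_dist - radius = 5.0567 - 0.9 = 4.1567 m


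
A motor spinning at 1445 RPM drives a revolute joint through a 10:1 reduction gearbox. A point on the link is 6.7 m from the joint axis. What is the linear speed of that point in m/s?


omega_motor = 1445 * 2*pi/60 = 151.32 rad/s
omega_joint = omega_motor / 10 = 15.132 rad/s
v = omega_joint * r = 15.132 * 6.7
= 101.3844 m/s


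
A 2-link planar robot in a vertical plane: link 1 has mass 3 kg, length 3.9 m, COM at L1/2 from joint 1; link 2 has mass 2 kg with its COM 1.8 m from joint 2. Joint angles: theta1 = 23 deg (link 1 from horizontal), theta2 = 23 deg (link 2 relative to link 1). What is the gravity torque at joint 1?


Horizontal distance from joint 1 to link-1 COM:
  x_c1 = (L1/2)*cos(t1) = 1.95 * 0.9205 = 1.795 m
Horizontal distance from joint 1 to link-2 COM:
  x_c2 = L1*cos(t1) + Lc2*cos(t1+t2)
       = 3.9*0.9205 + 1.8*0.6947 = 4.8404 m
tau1 = m1*g*x_c1 + m2*g*x_c2
     = 3*9.81*1.795 + 2*9.81*4.8404
     = 52.8264 + 94.9677
     = 147.7941 Nm


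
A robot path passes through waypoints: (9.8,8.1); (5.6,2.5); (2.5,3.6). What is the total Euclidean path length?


Segment lengths:
  seg1 = sqrt((-4.2)^2 + (-5.6)^2) = 7.0
  seg2 = sqrt((-3.1)^2 + (1.1)^2) = 3.2894
Total = 10.2894


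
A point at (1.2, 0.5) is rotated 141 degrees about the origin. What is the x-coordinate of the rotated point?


x' = x*cos(theta) - y*sin(theta)
cos(141 deg) = -0.7771, sin(141 deg) = 0.6293
x' = 1.2 * -0.7771 - 0.5 * 0.6293
= -0.9326 - 0.3147
= -1.2472


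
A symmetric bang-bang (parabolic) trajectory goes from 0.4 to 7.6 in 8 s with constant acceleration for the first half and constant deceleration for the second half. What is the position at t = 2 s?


Symmetric rest-to-rest: each phase covers (pf-p0)/2 in time T/2. 0.5*a*(T/2)^2 = (pf-p0)/2 => a = 4*(pf-p0)/T^2
a = 4*(7.6-0.4)/8^2 = 0.45
t = 2 is in the acceleration phase (t <= T/2).
p = p0 + 0.5*a*t^2 = 0.4 + 0.5*0.45*2^2
= 1.3


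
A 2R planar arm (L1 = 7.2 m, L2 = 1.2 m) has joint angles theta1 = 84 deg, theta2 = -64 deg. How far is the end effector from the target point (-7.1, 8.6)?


End effector via forward kinematics:
x = L1*cos(t1) + L2*cos(t1+t2) = 1.8802
y = L1*sin(t1) + L2*sin(t1+t2) = 7.571
Distance to target:
d = sqrt((-7.1 - 1.8802)^2 + (8.6 - 7.571)^2)
= sqrt(80.6446 + 1.0589)
= 9.039 m


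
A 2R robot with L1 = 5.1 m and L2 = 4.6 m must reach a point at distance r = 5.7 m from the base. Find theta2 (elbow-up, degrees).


cos(theta2) = (r^2 - L1^2 - L2^2) / (2*L1*L2)
cos(theta2) = (32.49 - 26.01 - 21.16) / 46.92
cos(theta2) = -0.312873
theta2 = 108.2325 degrees


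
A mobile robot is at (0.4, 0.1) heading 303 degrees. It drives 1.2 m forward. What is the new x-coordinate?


x_new = x0 + d*cos(theta)
= 0.4 + 1.2*cos(303)
= 0.4 + 0.6536
= 1.0536


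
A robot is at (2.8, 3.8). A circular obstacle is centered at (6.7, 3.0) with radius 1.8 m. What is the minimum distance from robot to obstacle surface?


center_dist = sqrt((2.8-6.7)^2 + (3.8-3.0)^2)
= sqrt(15.21 + 0.64)
= 3.9812
min_dist = center_dist - radius = 3.9812 - 1.8 = 2.1812 m


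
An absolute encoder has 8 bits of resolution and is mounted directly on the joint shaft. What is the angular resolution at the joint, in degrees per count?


counts = 2^8 = 256
resolution = 360 / 256
= 1.4062 deg/count


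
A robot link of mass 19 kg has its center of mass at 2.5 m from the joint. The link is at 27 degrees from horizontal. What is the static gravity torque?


tau = m*g*L*cos(angle)
= 19 * 9.81 * 2.5 * cos(27 deg)
= 19 * 9.81 * 2.5 * 0.891
= 415.1868 Nm


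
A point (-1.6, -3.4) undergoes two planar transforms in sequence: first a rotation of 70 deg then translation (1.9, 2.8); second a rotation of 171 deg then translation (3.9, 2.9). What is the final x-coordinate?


After transform 1:
x1 = cos(70)*-1.6 - sin(70)*-3.4 + 1.9 = 4.5477
y1 = sin(70)*-1.6 + cos(70)*-3.4 + 2.8 = 0.1336
After transform 2:
x2 = cos(171)*4.5477 - sin(171)*0.1336 + 3.9
= -0.6126


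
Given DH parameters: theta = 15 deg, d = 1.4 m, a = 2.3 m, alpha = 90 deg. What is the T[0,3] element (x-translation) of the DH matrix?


T[0,3] = a * cos(theta)
= 2.3 * cos(15 deg)
= 2.3 * 0.9659
= 2.2216


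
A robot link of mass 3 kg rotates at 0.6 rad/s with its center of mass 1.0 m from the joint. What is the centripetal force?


F = m * omega^2 * r
= 3 * 0.6^2 * 1.0
= 3 * 0.36 * 1.0
= 1.08 N


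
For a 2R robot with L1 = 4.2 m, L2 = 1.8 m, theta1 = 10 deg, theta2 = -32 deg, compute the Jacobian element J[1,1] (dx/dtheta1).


J[1,1] = -L1*sin(t1) - L2*sin(t1+t2)
= -4.2*sin(10) - 1.8*sin(-22)
= -0.055


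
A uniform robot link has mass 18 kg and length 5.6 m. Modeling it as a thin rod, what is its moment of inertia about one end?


I = (1/3) * m * L^2
= (1/3) * 18 * 5.6^2
= 0.333333 * 18 * 31.36
= 188.16 kg*m^2


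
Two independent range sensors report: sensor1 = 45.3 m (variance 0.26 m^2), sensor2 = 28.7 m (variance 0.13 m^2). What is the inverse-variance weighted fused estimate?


w1 = (1/var1) / (1/var1 + 1/var2)
   = 3.8462 / (3.8462 + 7.6923) = 0.3333
w2 = 1 - w1 = 0.6667
fused = w1*s1 + w2*s2 = 15.1 + 19.1333
= 34.2333 m


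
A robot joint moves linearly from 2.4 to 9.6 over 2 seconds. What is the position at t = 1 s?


s = t/T = 1/2 = 0.5
p(t) = p0 + (pf-p0)*s
= 2.4 + (9.6 - 2.4) * 0.5
= 6.0


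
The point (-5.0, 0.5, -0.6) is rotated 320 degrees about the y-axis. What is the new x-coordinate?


Rotation about y-axis: x' = x*cos(theta) + z*sin(theta)
= -5.0 * 0.766 + -0.6 * -0.6428
= -3.4445


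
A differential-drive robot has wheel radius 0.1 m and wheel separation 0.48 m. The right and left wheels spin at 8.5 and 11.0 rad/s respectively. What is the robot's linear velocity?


vR = r*wR = 0.1*8.5 = 0.85 m/s
vL = r*wL = 0.1*11.0 = 1.1 m/s
v = (vR+vL)/2 = 0.975 m/s
omega = (vR-vL)/L = -0.5208 rad/s
linear velocity = 0.975 m/s


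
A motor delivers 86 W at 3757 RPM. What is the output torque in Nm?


omega = 3757 * 2*pi/60 = 393.4321 rad/s
tau = P / omega = 86 / 393.4321
= 0.2186 Nm


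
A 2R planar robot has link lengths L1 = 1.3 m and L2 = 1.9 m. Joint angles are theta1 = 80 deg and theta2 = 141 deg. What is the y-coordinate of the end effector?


Convert angles to radians: theta1 = 1.3963, theta2 = 2.4609
y = L1*sin(theta1) + L2*sin(theta1+theta2)
y = 1.2803 + -1.2465
y = 0.0337


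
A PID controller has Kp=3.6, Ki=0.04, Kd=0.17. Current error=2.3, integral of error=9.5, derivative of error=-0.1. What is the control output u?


u = Kp*e + Ki*int(e) + Kd*de/dt
= 3.6*2.3 + 0.04*9.5 + 0.17*(-0.1)
= 8.28 + 0.38 + -0.017
= 8.643


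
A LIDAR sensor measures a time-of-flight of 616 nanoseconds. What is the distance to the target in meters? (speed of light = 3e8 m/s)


tof = 616 ns = 6.16e-07 s
dist = c * tof / 2
= 3e8 * 6.16e-07 / 2
= 92.4 m


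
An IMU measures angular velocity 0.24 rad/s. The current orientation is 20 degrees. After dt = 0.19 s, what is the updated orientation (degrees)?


delta_theta = w * dt = 0.24 * 0.19 = 0.0456 rad
= 2.6127 deg
theta_new = 20 + 2.6127 = 22.6127 deg


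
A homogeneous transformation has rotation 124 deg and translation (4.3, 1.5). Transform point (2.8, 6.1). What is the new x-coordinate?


x' = cos(theta)*px - sin(theta)*py + tx
= -0.5592*2.8 - 0.829*6.1 + 4.3
= -2.3229


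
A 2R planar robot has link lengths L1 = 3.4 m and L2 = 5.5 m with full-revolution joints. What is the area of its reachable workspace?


r_max = L1 + L2 = 8.9 m
r_min = |L1 - L2| = 2.1 m
Area = pi*(r_max^2 - r_min^2)
= pi*(79.21 - 4.41)
= pi * 74.8
= 234.9911 m^2


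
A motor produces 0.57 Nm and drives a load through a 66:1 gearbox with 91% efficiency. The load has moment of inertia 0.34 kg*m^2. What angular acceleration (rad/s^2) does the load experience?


tau_out = tau_motor * N * eta
= 0.57 * 66 * 0.91 = 34.2342 Nm
alpha = tau_out / I = 34.2342 / 0.34
= 100.6888 rad/s^2


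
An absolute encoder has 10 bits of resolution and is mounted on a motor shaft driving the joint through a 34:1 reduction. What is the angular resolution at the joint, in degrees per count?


counts = 2^10 = 1024
effective counts at joint = 1024 * 34 = 34816
resolution = 360 / 34816
= 0.0103 deg/count


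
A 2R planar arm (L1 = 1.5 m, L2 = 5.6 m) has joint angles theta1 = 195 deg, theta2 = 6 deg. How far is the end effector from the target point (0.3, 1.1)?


End effector via forward kinematics:
x = L1*cos(t1) + L2*cos(t1+t2) = -6.6769
y = L1*sin(t1) + L2*sin(t1+t2) = -2.3951
Distance to target:
d = sqrt((0.3 - -6.6769)^2 + (1.1 - -2.3951)^2)
= sqrt(48.6777 + 12.2156)
= 7.8034 m


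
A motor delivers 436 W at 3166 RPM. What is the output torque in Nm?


omega = 3166 * 2*pi/60 = 331.5427 rad/s
tau = P / omega = 436 / 331.5427
= 1.3151 Nm


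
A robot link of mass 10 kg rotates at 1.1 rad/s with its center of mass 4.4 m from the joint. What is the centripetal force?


F = m * omega^2 * r
= 10 * 1.1^2 * 4.4
= 10 * 1.21 * 4.4
= 53.24 N


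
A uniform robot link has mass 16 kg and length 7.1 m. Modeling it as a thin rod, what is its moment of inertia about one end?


I = (1/3) * m * L^2
= (1/3) * 16 * 7.1^2
= 0.333333 * 16 * 50.41
= 268.8533 kg*m^2


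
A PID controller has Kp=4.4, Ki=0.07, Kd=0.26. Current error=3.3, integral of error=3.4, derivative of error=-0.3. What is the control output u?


u = Kp*e + Ki*int(e) + Kd*de/dt
= 4.4*3.3 + 0.07*3.4 + 0.26*(-0.3)
= 14.52 + 0.238 + -0.078
= 14.68


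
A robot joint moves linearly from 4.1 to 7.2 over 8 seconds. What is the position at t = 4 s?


s = t/T = 4/8 = 0.5
p(t) = p0 + (pf-p0)*s
= 4.1 + (7.2 - 4.1) * 0.5
= 5.65


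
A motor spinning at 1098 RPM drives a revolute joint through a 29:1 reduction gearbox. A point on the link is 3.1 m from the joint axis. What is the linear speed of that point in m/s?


omega_motor = 1098 * 2*pi/60 = 114.9823 rad/s
omega_joint = omega_motor / 29 = 3.9649 rad/s
v = omega_joint * r = 3.9649 * 3.1
= 12.2912 m/s


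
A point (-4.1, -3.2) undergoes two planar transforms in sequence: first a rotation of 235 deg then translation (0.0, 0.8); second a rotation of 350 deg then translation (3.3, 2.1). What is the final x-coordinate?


After transform 1:
x1 = cos(235)*-4.1 - sin(235)*-3.2 + 0.0 = -0.2696
y1 = sin(235)*-4.1 + cos(235)*-3.2 + 0.8 = 5.994
After transform 2:
x2 = cos(350)*-0.2696 - sin(350)*5.994 + 3.3
= 4.0753


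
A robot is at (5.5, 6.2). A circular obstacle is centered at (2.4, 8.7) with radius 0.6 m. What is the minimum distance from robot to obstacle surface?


center_dist = sqrt((5.5-2.4)^2 + (6.2-8.7)^2)
= sqrt(9.61 + 6.25)
= 3.9825
min_dist = center_dist - radius = 3.9825 - 0.6 = 3.3825 m


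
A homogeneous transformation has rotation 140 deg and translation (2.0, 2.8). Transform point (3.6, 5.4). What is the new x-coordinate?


x' = cos(theta)*px - sin(theta)*py + tx
= -0.766*3.6 - 0.6428*5.4 + 2.0
= -4.2288


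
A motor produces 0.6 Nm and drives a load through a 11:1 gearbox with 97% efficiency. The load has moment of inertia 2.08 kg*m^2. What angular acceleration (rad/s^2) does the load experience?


tau_out = tau_motor * N * eta
= 0.6 * 11 * 0.97 = 6.402 Nm
alpha = tau_out / I = 6.402 / 2.08
= 3.0779 rad/s^2


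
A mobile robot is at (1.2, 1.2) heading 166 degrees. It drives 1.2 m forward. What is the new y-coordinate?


y_new = y0 + d*sin(theta)
= 1.2 + 1.2*sin(166)
= 1.2 + 0.2903
= 1.4903


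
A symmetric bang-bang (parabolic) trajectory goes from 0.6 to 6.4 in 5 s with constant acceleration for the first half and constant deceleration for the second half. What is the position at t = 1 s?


Symmetric rest-to-rest: each phase covers (pf-p0)/2 in time T/2. 0.5*a*(T/2)^2 = (pf-p0)/2 => a = 4*(pf-p0)/T^2
a = 4*(6.4-0.6)/5^2 = 0.928
t = 1 is in the acceleration phase (t <= T/2).
p = p0 + 0.5*a*t^2 = 0.6 + 0.5*0.928*1^2
= 1.064


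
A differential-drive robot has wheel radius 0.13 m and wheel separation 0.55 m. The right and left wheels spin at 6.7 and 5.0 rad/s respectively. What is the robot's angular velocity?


vR = r*wR = 0.13*6.7 = 0.871 m/s
vL = r*wL = 0.13*5.0 = 0.65 m/s
v = (vR+vL)/2 = 0.7605 m/s
omega = (vR-vL)/L = 0.4018 rad/s
angular velocity = 0.4018 rad/s


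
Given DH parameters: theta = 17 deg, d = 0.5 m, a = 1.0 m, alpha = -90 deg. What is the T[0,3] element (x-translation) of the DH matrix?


T[0,3] = a * cos(theta)
= 1.0 * cos(17 deg)
= 1.0 * 0.9563
= 0.9563


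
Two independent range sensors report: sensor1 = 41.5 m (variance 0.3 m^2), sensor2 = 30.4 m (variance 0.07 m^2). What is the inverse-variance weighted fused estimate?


w1 = (1/var1) / (1/var1 + 1/var2)
   = 3.3333 / (3.3333 + 14.2857) = 0.1892
w2 = 1 - w1 = 0.8108
fused = w1*s1 + w2*s2 = 7.8514 + 24.6486
= 32.5 m


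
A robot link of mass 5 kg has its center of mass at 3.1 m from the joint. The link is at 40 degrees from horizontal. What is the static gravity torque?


tau = m*g*L*cos(angle)
= 5 * 9.81 * 3.1 * cos(40 deg)
= 5 * 9.81 * 3.1 * 0.766
= 116.4809 Nm


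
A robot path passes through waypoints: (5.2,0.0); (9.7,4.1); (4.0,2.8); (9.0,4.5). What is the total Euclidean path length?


Segment lengths:
  seg1 = sqrt((4.5)^2 + (4.1)^2) = 6.0877
  seg2 = sqrt((-5.7)^2 + (-1.3)^2) = 5.8464
  seg3 = sqrt((5.0)^2 + (1.7)^2) = 5.2811
Total = 17.2152


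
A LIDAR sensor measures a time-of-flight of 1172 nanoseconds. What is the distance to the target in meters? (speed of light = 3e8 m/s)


tof = 1172 ns = 1.172e-06 s
dist = c * tof / 2
= 3e8 * 1.172e-06 / 2
= 175.8 m


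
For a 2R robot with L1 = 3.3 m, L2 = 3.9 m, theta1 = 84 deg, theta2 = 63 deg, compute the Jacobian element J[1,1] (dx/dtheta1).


J[1,1] = -L1*sin(t1) - L2*sin(t1+t2)
= -3.3*sin(84) - 3.9*sin(147)
= -5.406


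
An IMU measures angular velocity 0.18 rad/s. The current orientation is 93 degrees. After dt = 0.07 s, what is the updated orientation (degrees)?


delta_theta = w * dt = 0.18 * 0.07 = 0.0126 rad
= 0.7219 deg
theta_new = 93 + 0.7219 = 93.7219 deg


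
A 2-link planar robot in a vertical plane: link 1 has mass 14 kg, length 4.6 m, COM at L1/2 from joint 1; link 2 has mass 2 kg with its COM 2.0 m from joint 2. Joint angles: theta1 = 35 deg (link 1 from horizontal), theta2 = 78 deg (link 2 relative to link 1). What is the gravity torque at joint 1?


Horizontal distance from joint 1 to link-1 COM:
  x_c1 = (L1/2)*cos(t1) = 2.3 * 0.8192 = 1.884 m
Horizontal distance from joint 1 to link-2 COM:
  x_c2 = L1*cos(t1) + Lc2*cos(t1+t2)
       = 4.6*0.8192 + 2.0*-0.3907 = 2.9866 m
tau1 = m1*g*x_c1 + m2*g*x_c2
     = 14*9.81*1.884 + 2*9.81*2.9866
     = 258.7554 + 58.5978
     = 317.3532 Nm


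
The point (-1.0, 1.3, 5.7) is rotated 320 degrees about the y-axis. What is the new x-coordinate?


Rotation about y-axis: x' = x*cos(theta) + z*sin(theta)
= -1.0 * 0.766 + 5.7 * -0.6428
= -4.4299


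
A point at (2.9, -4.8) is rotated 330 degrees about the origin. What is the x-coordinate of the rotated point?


x' = x*cos(theta) - y*sin(theta)
cos(330 deg) = 0.866, sin(330 deg) = -0.5
x' = 2.9 * 0.866 - -4.8 * -0.5
= 2.5115 - 2.4
= 0.1115


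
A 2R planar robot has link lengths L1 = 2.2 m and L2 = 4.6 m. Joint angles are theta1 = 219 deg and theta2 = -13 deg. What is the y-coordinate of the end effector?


Convert angles to radians: theta1 = 3.8223, theta2 = -0.2269
y = L1*sin(theta1) + L2*sin(theta1+theta2)
y = -1.3845 + -2.0165
y = -3.401


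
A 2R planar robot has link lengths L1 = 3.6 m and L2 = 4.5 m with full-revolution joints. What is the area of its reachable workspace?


r_max = L1 + L2 = 8.1 m
r_min = |L1 - L2| = 0.9 m
Area = pi*(r_max^2 - r_min^2)
= pi*(65.61 - 0.81)
= pi * 64.8
= 203.5752 m^2


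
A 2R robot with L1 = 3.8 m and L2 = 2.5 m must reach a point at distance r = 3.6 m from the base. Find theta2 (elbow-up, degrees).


cos(theta2) = (r^2 - L1^2 - L2^2) / (2*L1*L2)
cos(theta2) = (12.96 - 14.44 - 6.25) / 19.0
cos(theta2) = -0.406842
theta2 = 114.0066 degrees


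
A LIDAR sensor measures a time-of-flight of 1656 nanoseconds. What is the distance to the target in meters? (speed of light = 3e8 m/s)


tof = 1656 ns = 1.656e-06 s
dist = c * tof / 2
= 3e8 * 1.656e-06 / 2
= 248.4 m


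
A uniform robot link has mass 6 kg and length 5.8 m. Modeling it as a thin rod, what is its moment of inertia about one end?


I = (1/3) * m * L^2
= (1/3) * 6 * 5.8^2
= 0.333333 * 6 * 33.64
= 67.28 kg*m^2


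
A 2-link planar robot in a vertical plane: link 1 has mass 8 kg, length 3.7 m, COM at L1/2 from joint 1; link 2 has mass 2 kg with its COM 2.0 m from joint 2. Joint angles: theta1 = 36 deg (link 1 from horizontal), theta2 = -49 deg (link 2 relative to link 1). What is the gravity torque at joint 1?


Horizontal distance from joint 1 to link-1 COM:
  x_c1 = (L1/2)*cos(t1) = 1.85 * 0.809 = 1.4967 m
Horizontal distance from joint 1 to link-2 COM:
  x_c2 = L1*cos(t1) + Lc2*cos(t1+t2)
       = 3.7*0.809 + 2.0*0.9744 = 4.9421 m
tau1 = m1*g*x_c1 + m2*g*x_c2
     = 8*9.81*1.4967 + 2*9.81*4.9421
     = 117.4596 + 96.9641
     = 214.4236 Nm


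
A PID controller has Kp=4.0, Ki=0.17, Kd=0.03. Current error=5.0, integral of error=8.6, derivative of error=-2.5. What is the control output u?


u = Kp*e + Ki*int(e) + Kd*de/dt
= 4.0*5.0 + 0.17*8.6 + 0.03*(-2.5)
= 20.0 + 1.462 + -0.075
= 21.387


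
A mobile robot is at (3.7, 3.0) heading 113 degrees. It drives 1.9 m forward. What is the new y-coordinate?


y_new = y0 + d*sin(theta)
= 3.0 + 1.9*sin(113)
= 3.0 + 1.749
= 4.749


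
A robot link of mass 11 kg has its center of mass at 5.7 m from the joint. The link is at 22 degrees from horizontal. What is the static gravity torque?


tau = m*g*L*cos(angle)
= 11 * 9.81 * 5.7 * cos(22 deg)
= 11 * 9.81 * 5.7 * 0.9272
= 570.2987 Nm


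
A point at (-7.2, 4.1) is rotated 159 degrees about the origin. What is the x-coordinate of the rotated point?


x' = x*cos(theta) - y*sin(theta)
cos(159 deg) = -0.9336, sin(159 deg) = 0.3584
x' = -7.2 * -0.9336 - 4.1 * 0.3584
= 6.7218 - 1.4693
= 5.2525


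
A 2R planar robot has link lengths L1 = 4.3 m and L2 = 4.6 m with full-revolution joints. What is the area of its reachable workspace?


r_max = L1 + L2 = 8.9 m
r_min = |L1 - L2| = 0.3 m
Area = pi*(r_max^2 - r_min^2)
= pi*(79.21 - 0.09)
= pi * 79.12
= 248.5628 m^2


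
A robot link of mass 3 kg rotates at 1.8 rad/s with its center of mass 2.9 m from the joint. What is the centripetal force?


F = m * omega^2 * r
= 3 * 1.8^2 * 2.9
= 3 * 3.24 * 2.9
= 28.188 N


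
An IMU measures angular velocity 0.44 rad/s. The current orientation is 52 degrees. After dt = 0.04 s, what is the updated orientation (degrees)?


delta_theta = w * dt = 0.44 * 0.04 = 0.0176 rad
= 1.0084 deg
theta_new = 52 + 1.0084 = 53.0084 deg


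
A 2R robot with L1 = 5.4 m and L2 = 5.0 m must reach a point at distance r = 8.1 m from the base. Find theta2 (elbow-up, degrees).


cos(theta2) = (r^2 - L1^2 - L2^2) / (2*L1*L2)
cos(theta2) = (65.61 - 29.16 - 25.0) / 54.0
cos(theta2) = 0.212037
theta2 = 77.7582 degrees


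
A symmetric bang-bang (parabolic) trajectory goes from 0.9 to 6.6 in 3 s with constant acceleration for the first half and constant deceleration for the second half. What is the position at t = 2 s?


Symmetric rest-to-rest: each phase covers (pf-p0)/2 in time T/2. 0.5*a*(T/2)^2 = (pf-p0)/2 => a = 4*(pf-p0)/T^2
a = 4*(6.6-0.9)/3^2 = 2.5333
t = 2 is in the deceleration phase (t > T/2).
p = pf - 0.5*a*(T-t)^2 = 6.6 - 0.5*2.5333*1^2
= 5.3333


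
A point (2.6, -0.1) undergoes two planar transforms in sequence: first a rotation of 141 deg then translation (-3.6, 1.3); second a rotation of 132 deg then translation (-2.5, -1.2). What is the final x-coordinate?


After transform 1:
x1 = cos(141)*2.6 - sin(141)*-0.1 + -3.6 = -5.5576
y1 = sin(141)*2.6 + cos(141)*-0.1 + 1.3 = 3.0139
After transform 2:
x2 = cos(132)*-5.5576 - sin(132)*3.0139 + -2.5
= -1.021


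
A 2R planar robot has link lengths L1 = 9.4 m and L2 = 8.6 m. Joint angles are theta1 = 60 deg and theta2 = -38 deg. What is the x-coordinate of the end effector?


Convert angles to radians: theta1 = 1.0472, theta2 = -0.6632
x = L1*cos(theta1) + L2*cos(theta1+theta2)
x = 4.7 + 7.9738
x = 12.6738


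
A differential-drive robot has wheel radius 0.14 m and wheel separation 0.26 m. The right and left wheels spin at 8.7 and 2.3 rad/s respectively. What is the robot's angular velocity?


vR = r*wR = 0.14*8.7 = 1.218 m/s
vL = r*wL = 0.14*2.3 = 0.322 m/s
v = (vR+vL)/2 = 0.77 m/s
omega = (vR-vL)/L = 3.4462 rad/s
angular velocity = 3.4462 rad/s


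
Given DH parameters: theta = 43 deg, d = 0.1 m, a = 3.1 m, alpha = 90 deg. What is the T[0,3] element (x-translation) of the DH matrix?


T[0,3] = a * cos(theta)
= 3.1 * cos(43 deg)
= 3.1 * 0.7314
= 2.2672


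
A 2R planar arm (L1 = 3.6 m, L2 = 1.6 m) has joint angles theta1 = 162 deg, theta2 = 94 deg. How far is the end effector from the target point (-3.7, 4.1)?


End effector via forward kinematics:
x = L1*cos(t1) + L2*cos(t1+t2) = -3.8109
y = L1*sin(t1) + L2*sin(t1+t2) = -0.44
Distance to target:
d = sqrt((-3.7 - -3.8109)^2 + (4.1 - -0.44)^2)
= sqrt(0.0123 + 20.6117)
= 4.5414 m


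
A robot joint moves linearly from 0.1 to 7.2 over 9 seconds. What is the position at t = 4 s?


s = t/T = 4/9 = 0.4444
p(t) = p0 + (pf-p0)*s
= 0.1 + (7.2 - 0.1) * 0.4444
= 3.2556


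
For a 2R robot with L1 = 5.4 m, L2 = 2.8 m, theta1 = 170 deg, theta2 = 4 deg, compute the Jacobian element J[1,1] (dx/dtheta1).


J[1,1] = -L1*sin(t1) - L2*sin(t1+t2)
= -5.4*sin(170) - 2.8*sin(174)
= -1.2304


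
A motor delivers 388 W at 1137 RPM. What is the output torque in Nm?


omega = 1137 * 2*pi/60 = 119.0664 rad/s
tau = P / omega = 388 / 119.0664
= 3.2587 Nm


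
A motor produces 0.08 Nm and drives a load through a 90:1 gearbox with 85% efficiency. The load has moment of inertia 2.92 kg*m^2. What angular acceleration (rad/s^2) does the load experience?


tau_out = tau_motor * N * eta
= 0.08 * 90 * 0.85 = 6.12 Nm
alpha = tau_out / I = 6.12 / 2.92
= 2.0959 rad/s^2


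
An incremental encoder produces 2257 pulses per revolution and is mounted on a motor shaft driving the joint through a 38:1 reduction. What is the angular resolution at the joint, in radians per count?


counts per rev = 2257
effective counts at joint = 2257 * 38 = 85766
resolution = 2*pi / 85766
= 7.3260e-05 rad/count


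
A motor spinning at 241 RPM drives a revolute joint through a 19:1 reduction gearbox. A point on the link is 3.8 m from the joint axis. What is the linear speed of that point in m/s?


omega_motor = 241 * 2*pi/60 = 25.2375 rad/s
omega_joint = omega_motor / 19 = 1.3283 rad/s
v = omega_joint * r = 1.3283 * 3.8
= 5.0475 m/s


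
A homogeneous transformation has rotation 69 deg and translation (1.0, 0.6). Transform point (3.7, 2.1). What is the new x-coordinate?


x' = cos(theta)*px - sin(theta)*py + tx
= 0.3584*3.7 - 0.9336*2.1 + 1.0
= 0.3654


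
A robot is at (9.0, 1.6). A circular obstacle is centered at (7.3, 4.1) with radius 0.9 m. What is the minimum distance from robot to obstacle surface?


center_dist = sqrt((9.0-7.3)^2 + (1.6-4.1)^2)
= sqrt(2.89 + 6.25)
= 3.0232
min_dist = center_dist - radius = 3.0232 - 0.9 = 2.1232 m


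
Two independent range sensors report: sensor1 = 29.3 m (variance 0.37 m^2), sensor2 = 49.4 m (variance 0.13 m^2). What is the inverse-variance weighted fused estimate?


w1 = (1/var1) / (1/var1 + 1/var2)
   = 2.7027 / (2.7027 + 7.6923) = 0.26
w2 = 1 - w1 = 0.74
fused = w1*s1 + w2*s2 = 7.618 + 36.556
= 44.174 m


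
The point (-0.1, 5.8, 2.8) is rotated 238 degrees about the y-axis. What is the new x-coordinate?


Rotation about y-axis: x' = x*cos(theta) + z*sin(theta)
= -0.1 * -0.5299 + 2.8 * -0.848
= -2.3215


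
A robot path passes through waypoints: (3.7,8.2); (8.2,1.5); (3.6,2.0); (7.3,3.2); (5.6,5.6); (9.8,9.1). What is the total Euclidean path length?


Segment lengths:
  seg1 = sqrt((4.5)^2 + (-6.7)^2) = 8.0709
  seg2 = sqrt((-4.6)^2 + (0.5)^2) = 4.6271
  seg3 = sqrt((3.7)^2 + (1.2)^2) = 3.8897
  seg4 = sqrt((-1.7)^2 + (2.4)^2) = 2.9411
  seg5 = sqrt((4.2)^2 + (3.5)^2) = 5.4672
Total = 24.996


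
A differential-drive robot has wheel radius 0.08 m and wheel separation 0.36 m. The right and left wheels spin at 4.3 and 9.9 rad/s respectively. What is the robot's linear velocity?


vR = r*wR = 0.08*4.3 = 0.344 m/s
vL = r*wL = 0.08*9.9 = 0.792 m/s
v = (vR+vL)/2 = 0.568 m/s
omega = (vR-vL)/L = -1.2444 rad/s
linear velocity = 0.568 m/s


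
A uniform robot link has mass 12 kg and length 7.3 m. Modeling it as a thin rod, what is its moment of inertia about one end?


I = (1/3) * m * L^2
= (1/3) * 12 * 7.3^2
= 0.333333 * 12 * 53.29
= 213.16 kg*m^2


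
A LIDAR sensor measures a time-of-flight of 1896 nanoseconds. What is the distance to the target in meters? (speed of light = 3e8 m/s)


tof = 1896 ns = 1.896e-06 s
dist = c * tof / 2
= 3e8 * 1.896e-06 / 2
= 284.4 m


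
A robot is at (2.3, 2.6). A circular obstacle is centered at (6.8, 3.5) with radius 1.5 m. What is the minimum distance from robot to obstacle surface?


center_dist = sqrt((2.3-6.8)^2 + (2.6-3.5)^2)
= sqrt(20.25 + 0.81)
= 4.5891
min_dist = center_dist - radius = 4.5891 - 1.5 = 3.0891 m


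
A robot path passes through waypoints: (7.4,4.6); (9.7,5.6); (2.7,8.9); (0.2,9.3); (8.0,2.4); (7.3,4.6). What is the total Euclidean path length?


Segment lengths:
  seg1 = sqrt((2.3)^2 + (1.0)^2) = 2.508
  seg2 = sqrt((-7.0)^2 + (3.3)^2) = 7.7389
  seg3 = sqrt((-2.5)^2 + (0.4)^2) = 2.5318
  seg4 = sqrt((7.8)^2 + (-6.9)^2) = 10.4139
  seg5 = sqrt((-0.7)^2 + (2.2)^2) = 2.3087
Total = 25.5013


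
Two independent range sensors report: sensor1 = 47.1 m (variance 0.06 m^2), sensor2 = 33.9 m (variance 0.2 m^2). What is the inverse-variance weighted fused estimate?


w1 = (1/var1) / (1/var1 + 1/var2)
   = 16.6667 / (16.6667 + 5.0) = 0.7692
w2 = 1 - w1 = 0.2308
fused = w1*s1 + w2*s2 = 36.2308 + 7.8231
= 44.0538 m


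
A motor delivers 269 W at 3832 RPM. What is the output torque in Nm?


omega = 3832 * 2*pi/60 = 401.2861 rad/s
tau = P / omega = 269 / 401.2861
= 0.6703 Nm


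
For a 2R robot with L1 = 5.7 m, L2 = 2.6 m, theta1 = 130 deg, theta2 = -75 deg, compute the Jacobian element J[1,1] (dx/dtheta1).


J[1,1] = -L1*sin(t1) - L2*sin(t1+t2)
= -5.7*sin(130) - 2.6*sin(55)
= -6.4962


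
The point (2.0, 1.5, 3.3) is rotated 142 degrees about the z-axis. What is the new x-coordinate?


Rotation about z-axis: x' = x*cos(theta) - y*sin(theta)
= 2.0 * -0.788 - 1.5 * 0.6157
= -2.4995


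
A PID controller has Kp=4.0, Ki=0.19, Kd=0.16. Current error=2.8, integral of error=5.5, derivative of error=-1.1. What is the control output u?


u = Kp*e + Ki*int(e) + Kd*de/dt
= 4.0*2.8 + 0.19*5.5 + 0.16*(-1.1)
= 11.2 + 1.045 + -0.176
= 12.069


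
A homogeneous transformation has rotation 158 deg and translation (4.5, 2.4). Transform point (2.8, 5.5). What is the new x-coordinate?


x' = cos(theta)*px - sin(theta)*py + tx
= -0.9272*2.8 - 0.3746*5.5 + 4.5
= -0.1565


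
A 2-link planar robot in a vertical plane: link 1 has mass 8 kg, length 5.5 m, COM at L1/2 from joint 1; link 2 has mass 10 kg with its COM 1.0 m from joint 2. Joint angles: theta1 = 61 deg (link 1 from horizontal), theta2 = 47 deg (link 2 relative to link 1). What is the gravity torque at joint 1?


Horizontal distance from joint 1 to link-1 COM:
  x_c1 = (L1/2)*cos(t1) = 2.75 * 0.4848 = 1.3332 m
Horizontal distance from joint 1 to link-2 COM:
  x_c2 = L1*cos(t1) + Lc2*cos(t1+t2)
       = 5.5*0.4848 + 1.0*-0.309 = 2.3574 m
tau1 = m1*g*x_c1 + m2*g*x_c2
     = 8*9.81*1.3332 + 10*9.81*2.3574
     = 104.6316 + 231.2645
     = 335.8961 Nm


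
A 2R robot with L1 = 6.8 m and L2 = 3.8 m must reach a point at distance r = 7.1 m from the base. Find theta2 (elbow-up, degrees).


cos(theta2) = (r^2 - L1^2 - L2^2) / (2*L1*L2)
cos(theta2) = (50.41 - 46.24 - 14.44) / 51.68
cos(theta2) = -0.198723
theta2 = 101.4623 degrees


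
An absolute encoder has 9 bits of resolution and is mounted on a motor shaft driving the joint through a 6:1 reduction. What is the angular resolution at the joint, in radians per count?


counts = 2^9 = 512
effective counts at joint = 512 * 6 = 3072
resolution = 2*pi / 3072
= 0.002 rad/count


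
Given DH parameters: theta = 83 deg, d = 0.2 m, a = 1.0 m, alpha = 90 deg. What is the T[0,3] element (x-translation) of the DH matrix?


T[0,3] = a * cos(theta)
= 1.0 * cos(83 deg)
= 1.0 * 0.1219
= 0.1219


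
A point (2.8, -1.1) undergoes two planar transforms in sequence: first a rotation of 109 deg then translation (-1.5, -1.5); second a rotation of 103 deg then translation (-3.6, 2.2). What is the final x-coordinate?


After transform 1:
x1 = cos(109)*2.8 - sin(109)*-1.1 + -1.5 = -1.3715
y1 = sin(109)*2.8 + cos(109)*-1.1 + -1.5 = 1.5056
After transform 2:
x2 = cos(103)*-1.3715 - sin(103)*1.5056 + -3.6
= -4.7585


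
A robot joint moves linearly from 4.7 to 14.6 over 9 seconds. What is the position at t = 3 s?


s = t/T = 3/9 = 0.3333
p(t) = p0 + (pf-p0)*s
= 4.7 + (14.6 - 4.7) * 0.3333
= 8.0


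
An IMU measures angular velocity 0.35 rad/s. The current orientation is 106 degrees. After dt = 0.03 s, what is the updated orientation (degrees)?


delta_theta = w * dt = 0.35 * 0.03 = 0.0105 rad
= 0.6016 deg
theta_new = 106 + 0.6016 = 106.6016 deg


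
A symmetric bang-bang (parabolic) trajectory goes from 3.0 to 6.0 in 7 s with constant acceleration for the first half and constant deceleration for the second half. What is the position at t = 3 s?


Symmetric rest-to-rest: each phase covers (pf-p0)/2 in time T/2. 0.5*a*(T/2)^2 = (pf-p0)/2 => a = 4*(pf-p0)/T^2
a = 4*(6.0-3.0)/7^2 = 0.2449
t = 3 is in the acceleration phase (t <= T/2).
p = p0 + 0.5*a*t^2 = 3.0 + 0.5*0.2449*3^2
= 4.102


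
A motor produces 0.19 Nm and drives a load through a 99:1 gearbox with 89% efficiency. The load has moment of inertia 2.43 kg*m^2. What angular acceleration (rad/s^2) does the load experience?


tau_out = tau_motor * N * eta
= 0.19 * 99 * 0.89 = 16.7409 Nm
alpha = tau_out / I = 16.7409 / 2.43
= 6.8893 rad/s^2


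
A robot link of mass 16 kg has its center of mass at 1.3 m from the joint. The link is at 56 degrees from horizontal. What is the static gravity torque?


tau = m*g*L*cos(angle)
= 16 * 9.81 * 1.3 * cos(56 deg)
= 16 * 9.81 * 1.3 * 0.5592
= 114.1022 Nm


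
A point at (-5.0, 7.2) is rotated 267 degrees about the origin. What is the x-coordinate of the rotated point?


x' = x*cos(theta) - y*sin(theta)
cos(267 deg) = -0.0523, sin(267 deg) = -0.9986
x' = -5.0 * -0.0523 - 7.2 * -0.9986
= 0.2617 - -7.1901
= 7.4518


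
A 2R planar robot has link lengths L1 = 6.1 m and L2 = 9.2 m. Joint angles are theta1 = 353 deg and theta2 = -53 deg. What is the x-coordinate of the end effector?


Convert angles to radians: theta1 = 6.161, theta2 = -0.925
x = L1*cos(theta1) + L2*cos(theta1+theta2)
x = 6.0545 + 4.6
x = 10.6545


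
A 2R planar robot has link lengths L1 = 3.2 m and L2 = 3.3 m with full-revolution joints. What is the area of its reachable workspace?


r_max = L1 + L2 = 6.5 m
r_min = |L1 - L2| = 0.1 m
Area = pi*(r_max^2 - r_min^2)
= pi*(42.25 - 0.01)
= pi * 42.24
= 132.7009 m^2


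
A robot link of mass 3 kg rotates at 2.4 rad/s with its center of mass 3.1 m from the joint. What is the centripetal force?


F = m * omega^2 * r
= 3 * 2.4^2 * 3.1
= 3 * 5.76 * 3.1
= 53.568 N


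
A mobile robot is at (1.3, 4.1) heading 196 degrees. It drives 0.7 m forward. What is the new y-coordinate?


y_new = y0 + d*sin(theta)
= 4.1 + 0.7*sin(196)
= 4.1 + -0.1929
= 3.9071


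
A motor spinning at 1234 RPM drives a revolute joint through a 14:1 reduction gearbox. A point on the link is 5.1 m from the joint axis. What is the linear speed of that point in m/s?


omega_motor = 1234 * 2*pi/60 = 129.2242 rad/s
omega_joint = omega_motor / 14 = 9.2303 rad/s
v = omega_joint * r = 9.2303 * 5.1
= 47.0745 m/s


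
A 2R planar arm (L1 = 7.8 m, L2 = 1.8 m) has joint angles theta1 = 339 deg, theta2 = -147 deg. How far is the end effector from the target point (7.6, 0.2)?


End effector via forward kinematics:
x = L1*cos(t1) + L2*cos(t1+t2) = 5.5213
y = L1*sin(t1) + L2*sin(t1+t2) = -3.1695
Distance to target:
d = sqrt((7.6 - 5.5213)^2 + (0.2 - -3.1695)^2)
= sqrt(4.3212 + 11.3536)
= 3.9591 m


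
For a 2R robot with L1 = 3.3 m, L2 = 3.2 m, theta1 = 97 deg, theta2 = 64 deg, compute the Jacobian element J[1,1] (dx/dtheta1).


J[1,1] = -L1*sin(t1) - L2*sin(t1+t2)
= -3.3*sin(97) - 3.2*sin(161)
= -4.3172


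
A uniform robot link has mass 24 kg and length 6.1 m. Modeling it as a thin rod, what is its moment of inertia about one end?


I = (1/3) * m * L^2
= (1/3) * 24 * 6.1^2
= 0.333333 * 24 * 37.21
= 297.68 kg*m^2


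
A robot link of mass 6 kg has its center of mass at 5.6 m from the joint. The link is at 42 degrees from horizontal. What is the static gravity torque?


tau = m*g*L*cos(angle)
= 6 * 9.81 * 5.6 * cos(42 deg)
= 6 * 9.81 * 5.6 * 0.7431
= 244.9524 Nm


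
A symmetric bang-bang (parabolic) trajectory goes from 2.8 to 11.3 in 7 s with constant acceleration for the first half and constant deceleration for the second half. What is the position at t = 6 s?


Symmetric rest-to-rest: each phase covers (pf-p0)/2 in time T/2. 0.5*a*(T/2)^2 = (pf-p0)/2 => a = 4*(pf-p0)/T^2
a = 4*(11.3-2.8)/7^2 = 0.6939
t = 6 is in the deceleration phase (t > T/2).
p = pf - 0.5*a*(T-t)^2 = 11.3 - 0.5*0.6939*1^2
= 10.9531


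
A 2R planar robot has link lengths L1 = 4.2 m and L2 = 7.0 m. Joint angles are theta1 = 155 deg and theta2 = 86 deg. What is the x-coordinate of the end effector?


Convert angles to radians: theta1 = 2.7053, theta2 = 1.501
x = L1*cos(theta1) + L2*cos(theta1+theta2)
x = -3.8065 + -3.3937
x = -7.2002


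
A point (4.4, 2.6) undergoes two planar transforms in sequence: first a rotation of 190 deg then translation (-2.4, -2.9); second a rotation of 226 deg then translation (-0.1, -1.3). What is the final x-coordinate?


After transform 1:
x1 = cos(190)*4.4 - sin(190)*2.6 + -2.4 = -6.2817
y1 = sin(190)*4.4 + cos(190)*2.6 + -2.9 = -6.2246
After transform 2:
x2 = cos(226)*-6.2817 - sin(226)*-6.2246 + -0.1
= -0.214


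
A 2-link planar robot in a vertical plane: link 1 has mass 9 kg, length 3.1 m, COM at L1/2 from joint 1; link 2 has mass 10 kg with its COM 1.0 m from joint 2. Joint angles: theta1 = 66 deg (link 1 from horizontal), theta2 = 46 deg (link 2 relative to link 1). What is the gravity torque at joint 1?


Horizontal distance from joint 1 to link-1 COM:
  x_c1 = (L1/2)*cos(t1) = 1.55 * 0.4067 = 0.6304 m
Horizontal distance from joint 1 to link-2 COM:
  x_c2 = L1*cos(t1) + Lc2*cos(t1+t2)
       = 3.1*0.4067 + 1.0*-0.3746 = 0.8863 m
tau1 = m1*g*x_c1 + m2*g*x_c2
     = 9*9.81*0.6304 + 10*9.81*0.8863
     = 55.6617 + 86.9438
     = 142.6055 Nm
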